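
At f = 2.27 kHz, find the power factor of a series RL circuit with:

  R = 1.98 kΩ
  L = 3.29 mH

Step 1 — Angular frequency: ω = 2π·f = 2π·2270 = 1.426e+04 rad/s.
Step 2 — Component impedances:
  R: Z = R = 1980 Ω
  L: Z = jωL = j·1.426e+04·0.00329 = 0 + j46.92 Ω
Step 3 — Series combination: Z_total = R + L = 1980 + j46.92 Ω = 1981∠1.4° Ω.
Step 4 — Power factor: PF = cos(φ) = Re(Z)/|Z| = 1980/1980.6 = 0.9997.
Step 5 — Type: Im(Z) = 46.92 ⇒ lagging (phase φ = 1.4°).

PF = 0.9997 (lagging, φ = 1.4°)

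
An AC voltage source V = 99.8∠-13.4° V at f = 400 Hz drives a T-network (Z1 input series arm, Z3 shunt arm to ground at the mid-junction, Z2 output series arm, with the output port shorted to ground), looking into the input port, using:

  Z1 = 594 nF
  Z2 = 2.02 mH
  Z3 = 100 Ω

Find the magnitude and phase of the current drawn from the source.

Step 1 — Angular frequency: ω = 2π·f = 2π·400 = 2513 rad/s.
Step 2 — Component impedances:
  Z1: Z = 1/(jωC) = -j/(ω·C) = 0 - j669.8 Ω
  Z2: Z = jωL = j·2513·0.00202 = 0 + j5.077 Ω
  Z3: Z = R = 100 Ω
Step 3 — With the output port shorted to ground, the output series arm Z2 runs from the junction to ground; the shunt arm Z3 also runs from the junction to ground. They appear in parallel: Z3 || Z2 = 0.2571 + j5.064 Ω.
Step 4 — Series with input arm Z1: Z_in = Z1 + (Z3 || Z2) = 0.2571 - j664.8 Ω = 664.8∠-90.0° Ω.
Step 5 — Source phasor: V = 99.8∠-13.4° V = 97.08 - j23.13 V.
Step 6 — Ohm's law: I = V / Z_total = (97.08 - j23.13) / (0.2571 - j664.8) = 0.03485 + j0.146 A.
Step 7 — Convert to polar: |I| = 0.1501 A, ∠I = 76.6°.

I = 0.1501∠76.6° A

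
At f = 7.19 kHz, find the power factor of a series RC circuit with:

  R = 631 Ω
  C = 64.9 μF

Step 1 — Angular frequency: ω = 2π·f = 2π·7190 = 4.518e+04 rad/s.
Step 2 — Component impedances:
  R: Z = R = 631 Ω
  C: Z = 1/(jωC) = -j/(ω·C) = 0 - j0.3411 Ω
Step 3 — Series combination: Z_total = R + C = 631 - j0.3411 Ω = 631∠-0.0° Ω.
Step 4 — Power factor: PF = cos(φ) = Re(Z)/|Z| = 631/631 = 1.
Step 5 — Type: Im(Z) = -0.3411 ⇒ leading (phase φ = -0.0°).

PF = 1 (leading, φ = -0.0°)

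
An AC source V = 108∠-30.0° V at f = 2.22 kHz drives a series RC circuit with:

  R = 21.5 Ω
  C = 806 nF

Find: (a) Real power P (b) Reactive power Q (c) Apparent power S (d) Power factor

Step 1 — Angular frequency: ω = 2π·f = 2π·2220 = 1.395e+04 rad/s.
Step 2 — Component impedances:
  R: Z = R = 21.5 Ω
  C: Z = 1/(jωC) = -j/(ω·C) = 0 - j88.95 Ω
Step 3 — Series combination: Z_total = R + C = 21.5 - j88.95 Ω = 91.51∠-76.4° Ω.
Step 4 — Source phasor: V = 108∠-30.0° V = 93.53 - j54 V.
Step 5 — Current: I = V / Z = 0.8137 + j0.8548 A = 1.18∠46.4° A.
Step 6 — Complex power: S = V·I* = 29.95 - j123.9 VA.
Step 7 — Real power: P = Re(S) = 29.95 W.
Step 8 — Reactive power: Q = Im(S) = -123.9 VAR.
Step 9 — Apparent power: |S| = 127.5 VA.
Step 10 — Power factor: PF = P/|S| = 0.235 (leading).

(a) P = 29.95 W  (b) Q = -123.9 VAR  (c) S = 127.5 VA  (d) PF = 0.235 (leading)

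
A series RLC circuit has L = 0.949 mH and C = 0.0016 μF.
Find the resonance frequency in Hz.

Step 1 — Resonance condition Im(Z)=0 gives ω₀ = 1/√(LC).
Step 2 — ω₀ = 1/√(0.000949·1.6e-09) = 8.115e+05 rad/s.
Step 3 — f₀ = ω₀/(2π) = 1.292e+05 Hz.

f₀ = 1.292e+05 Hz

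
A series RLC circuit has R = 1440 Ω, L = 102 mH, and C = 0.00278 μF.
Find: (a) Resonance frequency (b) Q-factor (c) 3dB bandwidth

Step 1 — Resonance condition Im(Z)=0 gives ω₀ = 1/√(LC).
Step 2 — ω₀ = 1/√(0.102·2.78e-09) = 5.939e+04 rad/s.
Step 3 — f₀ = ω₀/(2π) = 9451 Hz.
Step 4 — Series Q: Q = ω₀L/R = 5.939e+04·0.102/1440 = 4.206.
Step 5 — 3dB bandwidth: Δω = ω₀/Q = 1.412e+04 rad/s; BW = Δω/(2π) = 2247 Hz.

(a) f₀ = 9451 Hz  (b) Q = 4.206  (c) BW = 2247 Hz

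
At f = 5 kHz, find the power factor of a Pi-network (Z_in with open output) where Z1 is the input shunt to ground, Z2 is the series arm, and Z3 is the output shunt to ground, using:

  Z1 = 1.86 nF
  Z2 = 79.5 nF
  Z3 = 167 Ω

Step 1 — Angular frequency: ω = 2π·f = 2π·5000 = 3.142e+04 rad/s.
Step 2 — Component impedances:
  Z1: Z = 1/(jωC) = -j/(ω·C) = 0 - j1.711e+04 Ω
  Z2: Z = 1/(jωC) = -j/(ω·C) = 0 - j400.4 Ω
  Z3: Z = R = 167 Ω
Step 3 — With open output, the series arm Z2 and the output shunt Z3 appear in series to ground: Z2 + Z3 = 167 - j400.4 Ω.
Step 4 — Parallel with input shunt Z1: Z_in = Z1 || (Z2 + Z3) = 159.4 - j392.8 Ω = 423.9∠-67.9° Ω.
Step 5 — Power factor: PF = cos(φ) = Re(Z)/|Z| = 159.44/423.88 = 0.3761.
Step 6 — Type: Im(Z) = -392.8 ⇒ leading (phase φ = -67.9°).

PF = 0.3761 (leading, φ = -67.9°)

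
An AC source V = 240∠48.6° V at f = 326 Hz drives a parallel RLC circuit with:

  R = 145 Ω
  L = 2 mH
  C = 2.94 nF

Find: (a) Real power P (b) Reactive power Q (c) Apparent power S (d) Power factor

Step 1 — Angular frequency: ω = 2π·f = 2π·326 = 2048 rad/s.
Step 2 — Component impedances:
  R: Z = R = 145 Ω
  L: Z = jωL = j·2048·0.002 = 0 + j4.097 Ω
  C: Z = 1/(jωC) = -j/(ω·C) = 0 - j1.661e+05 Ω
Step 3 — Parallel combination: 1/Z_total = 1/R + 1/L + 1/C; Z_total = 0.1157 + j4.093 Ω = 4.095∠88.4° Ω.
Step 4 — Source phasor: V = 240∠48.6° V = 158.7 + j180 V.
Step 5 — Current: I = V / Z = 45.04 - j37.5 A = 58.61∠-39.8° A.
Step 6 — Complex power: S = V·I* = 397.2 + j1.406e+04 VA.
Step 7 — Real power: P = Re(S) = 397.2 W.
Step 8 — Reactive power: Q = Im(S) = 1.406e+04 VAR.
Step 9 — Apparent power: |S| = 1.407e+04 VA.
Step 10 — Power factor: PF = P/|S| = 0.02824 (lagging).

(a) P = 397.2 W  (b) Q = 1.406e+04 VAR  (c) S = 1.407e+04 VA  (d) PF = 0.02824 (lagging)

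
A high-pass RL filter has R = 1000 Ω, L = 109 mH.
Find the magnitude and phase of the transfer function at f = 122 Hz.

Step 1 — Angular frequency: ω = 2π·122 = 766.5 rad/s.
Step 2 — Transfer function: H(jω) = jωL/(R + jωL).
Step 3 — Numerator jωL = j·83.55; denominator R + jωL = 1000 + j83.55.
Step 4 — H = 0.006933 + j0.08297.
Step 5 — Magnitude: |H| = 0.08326 (-21.6 dB); phase: φ = 85.2°.

|H| = 0.08326 (-21.6 dB), φ = 85.2°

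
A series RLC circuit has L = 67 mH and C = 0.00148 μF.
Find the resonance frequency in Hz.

Step 1 — Resonance condition Im(Z)=0 gives ω₀ = 1/√(LC).
Step 2 — ω₀ = 1/√(0.067·1.48e-09) = 1.004e+05 rad/s.
Step 3 — f₀ = ω₀/(2π) = 1.598e+04 Hz.

f₀ = 1.598e+04 Hz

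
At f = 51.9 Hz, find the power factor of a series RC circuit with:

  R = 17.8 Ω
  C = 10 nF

Step 1 — Angular frequency: ω = 2π·f = 2π·51.9 = 326.1 rad/s.
Step 2 — Component impedances:
  R: Z = R = 17.8 Ω
  C: Z = 1/(jωC) = -j/(ω·C) = 0 - j3.067e+05 Ω
Step 3 — Series combination: Z_total = R + C = 17.8 - j3.067e+05 Ω = 3.067e+05∠-90.0° Ω.
Step 4 — Power factor: PF = cos(φ) = Re(Z)/|Z| = 17.8/306657 = 5.805e-05.
Step 5 — Type: Im(Z) = -3.067e+05 ⇒ leading (phase φ = -90.0°).

PF = 5.805e-05 (leading, φ = -90.0°)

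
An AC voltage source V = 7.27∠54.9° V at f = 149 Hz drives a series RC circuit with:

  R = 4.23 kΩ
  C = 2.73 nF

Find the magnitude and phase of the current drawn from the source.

Step 1 — Angular frequency: ω = 2π·f = 2π·149 = 936.2 rad/s.
Step 2 — Component impedances:
  R: Z = R = 4230 Ω
  C: Z = 1/(jωC) = -j/(ω·C) = 0 - j3.913e+05 Ω
Step 3 — Series combination: Z_total = R + C = 4230 - j3.913e+05 Ω = 3.913e+05∠-89.4° Ω.
Step 4 — Source phasor: V = 7.27∠54.9° V = 4.18 + j5.948 V.
Step 5 — Ohm's law: I = V / Z_total = (4.18 + j5.948) / (4230 - j3.913e+05) = -1.508e-05 + j1.085e-05 A.
Step 6 — Convert to polar: |I| = 1.858e-05 A, ∠I = 144.3°.

I = 1.858e-05∠144.3° A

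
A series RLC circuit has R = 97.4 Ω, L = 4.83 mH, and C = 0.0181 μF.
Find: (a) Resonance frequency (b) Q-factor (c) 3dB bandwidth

Step 1 — Resonance: ω₀ = 1/√(LC) = 1/√(0.00483·1.81e-08) = 1.07e+05 rad/s.
Step 2 — f₀ = ω₀/(2π) = 1.702e+04 Hz.
Step 3 — Series Q: Q = ω₀L/R = 1.07e+05·0.00483/97.4 = 5.304.
Step 4 — Bandwidth: Δω = ω₀/Q = 2.017e+04 rad/s; BW = Δω/(2π) = 3209 Hz.

(a) f₀ = 1.702e+04 Hz  (b) Q = 5.304  (c) BW = 3209 Hz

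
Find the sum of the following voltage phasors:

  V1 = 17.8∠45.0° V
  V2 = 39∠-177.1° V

Step 1 — Convert each phasor to rectangular form:
  V1 = 17.8·(cos(45.0°) + j·sin(45.0°)) = 12.59 + j12.59 V
  V2 = 39·(cos(-177.1°) + j·sin(-177.1°)) = -38.95 - j1.973 V
Step 2 — Sum components: V_total = -26.36 + j10.61 V.
Step 3 — Convert to polar: |V_total| = 28.42 V, ∠V_total = 158.1°.

V_total = 28.42∠158.1° V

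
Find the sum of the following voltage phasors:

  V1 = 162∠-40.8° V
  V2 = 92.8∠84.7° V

Step 1 — Convert each phasor to rectangular form:
  V1 = 162·(cos(-40.8°) + j·sin(-40.8°)) = 122.6 - j105.9 V
  V2 = 92.8·(cos(84.7°) + j·sin(84.7°)) = 8.572 + j92.4 V
Step 2 — Sum components: V_total = 131.2 - j13.45 V.
Step 3 — Convert to polar: |V_total| = 131.9 V, ∠V_total = -5.9°.

V_total = 131.9∠-5.9° V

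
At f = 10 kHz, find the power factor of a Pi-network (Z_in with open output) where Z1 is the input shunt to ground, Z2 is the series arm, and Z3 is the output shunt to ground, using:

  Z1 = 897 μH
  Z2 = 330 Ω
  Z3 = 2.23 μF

Step 1 — Angular frequency: ω = 2π·f = 2π·1e+04 = 6.283e+04 rad/s.
Step 2 — Component impedances:
  Z1: Z = jωL = j·6.283e+04·0.000897 = 0 + j56.36 Ω
  Z2: Z = R = 330 Ω
  Z3: Z = 1/(jωC) = -j/(ω·C) = 0 - j7.137 Ω
Step 3 — With open output, the series arm Z2 and the output shunt Z3 appear in series to ground: Z2 + Z3 = 330 - j7.137 Ω.
Step 4 — Parallel with input shunt Z1: Z_in = Z1 || (Z2 + Z3) = 9.416 + j54.96 Ω = 55.76∠80.3° Ω.
Step 5 — Power factor: PF = cos(φ) = Re(Z)/|Z| = 9.416/55.76 = 0.1689.
Step 6 — Type: Im(Z) = 54.96 ⇒ lagging (phase φ = 80.3°).

PF = 0.1689 (lagging, φ = 80.3°)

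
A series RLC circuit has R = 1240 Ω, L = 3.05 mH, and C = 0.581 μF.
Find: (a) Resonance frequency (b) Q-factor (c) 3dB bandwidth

Step 1 — Resonance: ω₀ = 1/√(LC) = 1/√(0.00305·5.81e-07) = 2.376e+04 rad/s.
Step 2 — f₀ = ω₀/(2π) = 3781 Hz.
Step 3 — Series Q: Q = ω₀L/R = 2.376e+04·0.00305/1240 = 0.05843.
Step 4 — Bandwidth: Δω = ω₀/Q = 4.066e+05 rad/s; BW = Δω/(2π) = 6.471e+04 Hz.

(a) f₀ = 3781 Hz  (b) Q = 0.05843  (c) BW = 6.471e+04 Hz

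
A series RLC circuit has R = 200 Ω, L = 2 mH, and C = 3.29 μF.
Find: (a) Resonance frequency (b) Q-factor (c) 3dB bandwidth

Step 1 — Resonance: ω₀ = 1/√(LC) = 1/√(0.002·3.29e-06) = 1.233e+04 rad/s.
Step 2 — f₀ = ω₀/(2π) = 1962 Hz.
Step 3 — Series Q: Q = ω₀L/R = 1.233e+04·0.002/200 = 0.1233.
Step 4 — Bandwidth: Δω = ω₀/Q = 1e+05 rad/s; BW = Δω/(2π) = 1.592e+04 Hz.

(a) f₀ = 1962 Hz  (b) Q = 0.1233  (c) BW = 1.592e+04 Hz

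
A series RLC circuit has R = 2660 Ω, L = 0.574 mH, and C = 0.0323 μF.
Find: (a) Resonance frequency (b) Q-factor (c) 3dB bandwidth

Step 1 — Resonance condition Im(Z)=0 gives ω₀ = 1/√(LC).
Step 2 — ω₀ = 1/√(0.000574·3.23e-08) = 2.322e+05 rad/s.
Step 3 — f₀ = ω₀/(2π) = 3.696e+04 Hz.
Step 4 — Series Q: Q = ω₀L/R = 2.322e+05·0.000574/2660 = 0.05012.
Step 5 — 3dB bandwidth: Δω = ω₀/Q = 4.634e+06 rad/s; BW = Δω/(2π) = 7.375e+05 Hz.

(a) f₀ = 3.696e+04 Hz  (b) Q = 0.05012  (c) BW = 7.375e+05 Hz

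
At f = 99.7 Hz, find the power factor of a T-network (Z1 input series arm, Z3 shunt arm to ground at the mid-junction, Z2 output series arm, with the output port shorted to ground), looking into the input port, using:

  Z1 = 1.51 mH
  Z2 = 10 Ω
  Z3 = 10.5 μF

Step 1 — Angular frequency: ω = 2π·f = 2π·99.7 = 626.4 rad/s.
Step 2 — Component impedances:
  Z1: Z = jωL = j·626.4·0.00151 = 0 + j0.9459 Ω
  Z2: Z = R = 10 Ω
  Z3: Z = 1/(jωC) = -j/(ω·C) = 0 - j152 Ω
Step 3 — With the output port shorted to ground, the output series arm Z2 runs from the junction to ground; the shunt arm Z3 also runs from the junction to ground. They appear in parallel: Z3 || Z2 = 9.957 - j0.6549 Ω.
Step 4 — Series with input arm Z1: Z_in = Z1 + (Z3 || Z2) = 9.957 + j0.291 Ω = 9.961∠1.7° Ω.
Step 5 — Power factor: PF = cos(φ) = Re(Z)/|Z| = 9.957/9.961 = 0.9996.
Step 6 — Type: Im(Z) = 0.291 ⇒ lagging (phase φ = 1.7°).

PF = 0.9996 (lagging, φ = 1.7°)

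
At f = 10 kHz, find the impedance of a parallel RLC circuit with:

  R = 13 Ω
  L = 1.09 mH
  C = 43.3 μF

Step 1 — Angular frequency: ω = 2π·f = 2π·1e+04 = 6.283e+04 rad/s.
Step 2 — Component impedances:
  R: Z = R = 13 Ω
  L: Z = jωL = j·6.283e+04·0.00109 = 0 + j68.49 Ω
  C: Z = 1/(jωC) = -j/(ω·C) = 0 - j0.3676 Ω
Step 3 — Parallel combination: 1/Z_total = 1/R + 1/L + 1/C; Z_total = 0.0105 - j0.3692 Ω = 0.3694∠-88.4° Ω.

Z = 0.0105 - j0.3692 Ω = 0.3694∠-88.4° Ω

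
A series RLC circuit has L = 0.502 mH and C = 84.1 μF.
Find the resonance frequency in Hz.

Step 1 — Resonance condition Im(Z)=0 gives ω₀ = 1/√(LC).
Step 2 — ω₀ = 1/√(0.000502·8.41e-05) = 4867 rad/s.
Step 3 — f₀ = ω₀/(2π) = 774.6 Hz.

f₀ = 774.6 Hz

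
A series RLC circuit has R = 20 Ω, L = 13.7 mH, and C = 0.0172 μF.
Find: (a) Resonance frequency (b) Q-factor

Step 1 — Resonance condition Im(Z)=0 gives ω₀ = 1/√(LC).
Step 2 — ω₀ = 1/√(0.0137·1.72e-08) = 6.514e+04 rad/s.
Step 3 — f₀ = ω₀/(2π) = 1.037e+04 Hz.
Step 4 — Series Q: Q = ω₀L/R = 6.514e+04·0.0137/20 = 44.62.

(a) f₀ = 1.037e+04 Hz  (b) Q = 44.62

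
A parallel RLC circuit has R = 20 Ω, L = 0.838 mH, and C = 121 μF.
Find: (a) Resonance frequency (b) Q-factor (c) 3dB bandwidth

Step 1 — Resonance: ω₀ = 1/√(LC) = 1/√(0.000838·0.000121) = 3140 rad/s.
Step 2 — f₀ = ω₀/(2π) = 499.8 Hz.
Step 3 — Parallel Q: Q = R/(ω₀L) = 20/(3140·0.000838) = 7.6.
Step 4 — Bandwidth: Δω = ω₀/Q = 413.2 rad/s; BW = Δω/(2π) = 65.77 Hz.

(a) f₀ = 499.8 Hz  (b) Q = 7.6  (c) BW = 65.77 Hz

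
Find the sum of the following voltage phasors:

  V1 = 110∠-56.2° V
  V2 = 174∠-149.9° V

Step 1 — Convert each phasor to rectangular form:
  V1 = 110·(cos(-56.2°) + j·sin(-56.2°)) = 61.19 - j91.41 V
  V2 = 174·(cos(-149.9°) + j·sin(-149.9°)) = -150.5 - j87.26 V
Step 2 — Sum components: V_total = -89.34 - j178.7 V.
Step 3 — Convert to polar: |V_total| = 199.8 V, ∠V_total = -116.6°.

V_total = 199.8∠-116.6° V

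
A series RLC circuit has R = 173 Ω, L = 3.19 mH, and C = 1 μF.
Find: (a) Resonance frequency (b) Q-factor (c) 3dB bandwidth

Step 1 — Resonance: ω₀ = 1/√(LC) = 1/√(0.00319·1e-06) = 1.771e+04 rad/s.
Step 2 — f₀ = ω₀/(2π) = 2818 Hz.
Step 3 — Series Q: Q = ω₀L/R = 1.771e+04·0.00319/173 = 0.3265.
Step 4 — Bandwidth: Δω = ω₀/Q = 5.423e+04 rad/s; BW = Δω/(2π) = 8631 Hz.

(a) f₀ = 2818 Hz  (b) Q = 0.3265  (c) BW = 8631 Hz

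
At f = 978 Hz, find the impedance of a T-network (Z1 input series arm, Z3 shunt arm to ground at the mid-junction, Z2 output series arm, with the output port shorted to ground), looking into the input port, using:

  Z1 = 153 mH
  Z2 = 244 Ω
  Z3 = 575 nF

Step 1 — Angular frequency: ω = 2π·f = 2π·978 = 6145 rad/s.
Step 2 — Component impedances:
  Z1: Z = jωL = j·6145·0.153 = 0 + j940.2 Ω
  Z2: Z = R = 244 Ω
  Z3: Z = 1/(jωC) = -j/(ω·C) = 0 - j283 Ω
Step 3 — With the output port shorted to ground, the output series arm Z2 runs from the junction to ground; the shunt arm Z3 also runs from the junction to ground. They appear in parallel: Z3 || Z2 = 140 - j120.7 Ω.
Step 4 — Series with input arm Z1: Z_in = Z1 + (Z3 || Z2) = 140 + j819.5 Ω = 831.4∠80.3° Ω.

Z = 140 + j819.5 Ω = 831.4∠80.3° Ω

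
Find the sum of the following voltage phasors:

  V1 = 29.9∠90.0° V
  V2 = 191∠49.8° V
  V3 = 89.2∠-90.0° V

Step 1 — Convert each phasor to rectangular form:
  V1 = 29.9·(cos(90.0°) + j·sin(90.0°)) = 0 + j29.9 V
  V2 = 191·(cos(49.8°) + j·sin(49.8°)) = 123.3 + j145.9 V
  V3 = 89.2·(cos(-90.0°) + j·sin(-90.0°)) = 0 - j89.2 V
Step 2 — Sum components: V_total = 123.3 + j86.59 V.
Step 3 — Convert to polar: |V_total| = 150.7 V, ∠V_total = 35.1°.

V_total = 150.7∠35.1° V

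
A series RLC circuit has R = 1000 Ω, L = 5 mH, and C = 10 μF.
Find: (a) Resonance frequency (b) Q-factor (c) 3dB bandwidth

Step 1 — Resonance: ω₀ = 1/√(LC) = 1/√(0.005·1e-05) = 4472 rad/s.
Step 2 — f₀ = ω₀/(2π) = 711.8 Hz.
Step 3 — Series Q: Q = ω₀L/R = 4472·0.005/1000 = 0.02236.
Step 4 — Bandwidth: Δω = ω₀/Q = 2e+05 rad/s; BW = Δω/(2π) = 3.183e+04 Hz.

(a) f₀ = 711.8 Hz  (b) Q = 0.02236  (c) BW = 3.183e+04 Hz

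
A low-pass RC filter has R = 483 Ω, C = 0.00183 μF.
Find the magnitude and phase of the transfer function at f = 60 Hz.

Step 1 — Angular frequency: ω = 2π·60 = 377 rad/s.
Step 2 — Transfer function: H(jω) = 1/(1 + jωRC).
Step 3 — Denominator: 1 + jωRC = 1 + j·377·483·1.83e-09 = 1 + j0.0003332.
Step 4 — H = 1 - j0.0003332.
Step 5 — Magnitude: |H| = 1 (-0.0 dB); phase: φ = -0.0°.

|H| = 1 (-0.0 dB), φ = -0.0°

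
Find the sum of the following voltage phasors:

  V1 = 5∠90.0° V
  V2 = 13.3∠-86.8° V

Step 1 — Convert each phasor to rectangular form:
  V1 = 5·(cos(90.0°) + j·sin(90.0°)) = 0 + j5 V
  V2 = 13.3·(cos(-86.8°) + j·sin(-86.8°)) = 0.7424 - j13.28 V
Step 2 — Sum components: V_total = 0.7424 - j8.279 V.
Step 3 — Convert to polar: |V_total| = 8.312 V, ∠V_total = -84.9°.

V_total = 8.312∠-84.9° V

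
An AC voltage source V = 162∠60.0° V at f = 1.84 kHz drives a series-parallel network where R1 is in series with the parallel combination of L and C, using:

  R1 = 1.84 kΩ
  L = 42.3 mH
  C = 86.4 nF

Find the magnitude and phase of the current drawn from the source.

Step 1 — Angular frequency: ω = 2π·f = 2π·1840 = 1.156e+04 rad/s.
Step 2 — Component impedances:
  R1: Z = R = 1840 Ω
  L: Z = jωL = j·1.156e+04·0.0423 = 0 + j489 Ω
  C: Z = 1/(jωC) = -j/(ω·C) = 0 - j1001 Ω
Step 3 — Parallel branch: L || C = 1/(1/L + 1/C) = 0 + j956 Ω.
Step 4 — Series with R1: Z_total = R1 + (L || C) = 1840 + j956 Ω = 2074∠27.5° Ω.
Step 5 — Source phasor: V = 162∠60.0° V = 81 + j140.3 V.
Step 6 — Ohm's law: I = V / Z_total = (81 + j140.3) / (1840 + j956) = 0.06586 + j0.04203 A.
Step 7 — Convert to polar: |I| = 0.07813 A, ∠I = 32.5°.

I = 0.07813∠32.5° A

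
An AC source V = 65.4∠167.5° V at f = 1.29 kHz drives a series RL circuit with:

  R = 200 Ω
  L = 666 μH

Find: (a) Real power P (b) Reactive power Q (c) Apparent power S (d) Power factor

Step 1 — Angular frequency: ω = 2π·f = 2π·1290 = 8105 rad/s.
Step 2 — Component impedances:
  R: Z = R = 200 Ω
  L: Z = jωL = j·8105·0.000666 = 0 + j5.398 Ω
Step 3 — Series combination: Z_total = R + L = 200 + j5.398 Ω = 200.1∠1.5° Ω.
Step 4 — Source phasor: V = 65.4∠167.5° V = -63.85 + j14.16 V.
Step 5 — Current: I = V / Z = -0.3171 + j0.07933 A = 0.3269∠166.0° A.
Step 6 — Complex power: S = V·I* = 21.37 + j0.5768 VA.
Step 7 — Real power: P = Re(S) = 21.37 W.
Step 8 — Reactive power: Q = Im(S) = 0.5768 VAR.
Step 9 — Apparent power: |S| = 21.38 VA.
Step 10 — Power factor: PF = P/|S| = 0.9996 (lagging).

(a) P = 21.37 W  (b) Q = 0.5768 VAR  (c) S = 21.38 VA  (d) PF = 0.9996 (lagging)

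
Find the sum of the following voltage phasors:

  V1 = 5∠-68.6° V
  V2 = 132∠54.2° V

Step 1 — Convert each phasor to rectangular form:
  V1 = 5·(cos(-68.6°) + j·sin(-68.6°)) = 1.824 - j4.655 V
  V2 = 132·(cos(54.2°) + j·sin(54.2°)) = 77.21 + j107.1 V
Step 2 — Sum components: V_total = 79.04 + j102.4 V.
Step 3 — Convert to polar: |V_total| = 129.4 V, ∠V_total = 52.3°.

V_total = 129.4∠52.3° V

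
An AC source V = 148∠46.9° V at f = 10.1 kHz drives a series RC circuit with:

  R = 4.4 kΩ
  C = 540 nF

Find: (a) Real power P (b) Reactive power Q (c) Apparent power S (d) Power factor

Step 1 — Angular frequency: ω = 2π·f = 2π·1.01e+04 = 6.346e+04 rad/s.
Step 2 — Component impedances:
  R: Z = R = 4400 Ω
  C: Z = 1/(jωC) = -j/(ω·C) = 0 - j29.18 Ω
Step 3 — Series combination: Z_total = R + C = 4400 - j29.18 Ω = 4400∠-0.4° Ω.
Step 4 — Source phasor: V = 148∠46.9° V = 101.1 + j108.1 V.
Step 5 — Current: I = V / Z = 0.02282 + j0.02471 A = 0.03364∠47.3° A.
Step 6 — Complex power: S = V·I* = 4.978 - j0.03301 VA.
Step 7 — Real power: P = Re(S) = 4.978 W.
Step 8 — Reactive power: Q = Im(S) = -0.03301 VAR.
Step 9 — Apparent power: |S| = 4.978 VA.
Step 10 — Power factor: PF = P/|S| = 1 (leading).

(a) P = 4.978 W  (b) Q = -0.03301 VAR  (c) S = 4.978 VA  (d) PF = 1 (leading)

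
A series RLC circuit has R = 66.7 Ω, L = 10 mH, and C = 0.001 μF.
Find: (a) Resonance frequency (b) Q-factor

Step 1 — Resonance condition Im(Z)=0 gives ω₀ = 1/√(LC).
Step 2 — ω₀ = 1/√(0.01·1e-09) = 3.162e+05 rad/s.
Step 3 — f₀ = ω₀/(2π) = 5.033e+04 Hz.
Step 4 — Series Q: Q = ω₀L/R = 3.162e+05·0.01/66.7 = 47.41.

(a) f₀ = 5.033e+04 Hz  (b) Q = 47.41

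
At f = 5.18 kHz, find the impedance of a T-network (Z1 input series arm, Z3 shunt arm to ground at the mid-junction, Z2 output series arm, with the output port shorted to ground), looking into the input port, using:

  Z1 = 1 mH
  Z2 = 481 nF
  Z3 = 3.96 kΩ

Step 1 — Angular frequency: ω = 2π·f = 2π·5180 = 3.255e+04 rad/s.
Step 2 — Component impedances:
  Z1: Z = jωL = j·3.255e+04·0.001 = 0 + j32.55 Ω
  Z2: Z = 1/(jωC) = -j/(ω·C) = 0 - j63.88 Ω
  Z3: Z = R = 3960 Ω
Step 3 — With the output port shorted to ground, the output series arm Z2 runs from the junction to ground; the shunt arm Z3 also runs from the junction to ground. They appear in parallel: Z3 || Z2 = 1.03 - j63.86 Ω.
Step 4 — Series with input arm Z1: Z_in = Z1 + (Z3 || Z2) = 1.03 - j31.31 Ω = 31.33∠-88.1° Ω.

Z = 1.03 - j31.31 Ω = 31.33∠-88.1° Ω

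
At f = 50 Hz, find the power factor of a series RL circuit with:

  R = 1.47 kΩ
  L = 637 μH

Step 1 — Angular frequency: ω = 2π·f = 2π·50 = 314.2 rad/s.
Step 2 — Component impedances:
  R: Z = R = 1470 Ω
  L: Z = jωL = j·314.2·0.000637 = 0 + j0.2001 Ω
Step 3 — Series combination: Z_total = R + L = 1470 + j0.2001 Ω = 1470∠0.0° Ω.
Step 4 — Power factor: PF = cos(φ) = Re(Z)/|Z| = 1470/1470 = 1.
Step 5 — Type: Im(Z) = 0.2001 ⇒ lagging (phase φ = 0.0°).

PF = 1 (lagging, φ = 0.0°)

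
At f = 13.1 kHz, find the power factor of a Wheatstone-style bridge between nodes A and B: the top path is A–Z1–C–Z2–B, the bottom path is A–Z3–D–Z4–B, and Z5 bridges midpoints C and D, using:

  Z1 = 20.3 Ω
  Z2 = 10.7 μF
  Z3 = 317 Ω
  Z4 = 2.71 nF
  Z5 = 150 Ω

Step 1 — Angular frequency: ω = 2π·f = 2π·1.31e+04 = 8.231e+04 rad/s.
Step 2 — Component impedances:
  Z1: Z = R = 20.3 Ω
  Z2: Z = 1/(jωC) = -j/(ω·C) = 0 - j1.135 Ω
  Z3: Z = R = 317 Ω
  Z4: Z = 1/(jωC) = -j/(ω·C) = 0 - j4483 Ω
  Z5: Z = R = 150 Ω
Step 3 — Bridge requires nodal analysis (the Z5 bridge couples midpoints C and D, so the two paths cannot be reduced to a simple series/parallel combination). Setting node B to ground and injecting 1 A at node A, the 3-node admittance system at A, C, D solves to V_A = Z_AB = 19.45 - j1.144 Ω = 19.48∠-3.4° Ω.
Step 4 — Power factor: PF = cos(φ) = Re(Z)/|Z| = 19.451/19.485 = 0.9983.
Step 5 — Type: Im(Z) = -1.144 ⇒ leading (phase φ = -3.4°).

PF = 0.9983 (leading, φ = -3.4°)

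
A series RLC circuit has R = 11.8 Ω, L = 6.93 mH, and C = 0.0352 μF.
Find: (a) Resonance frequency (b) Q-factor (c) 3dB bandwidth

Step 1 — Resonance: ω₀ = 1/√(LC) = 1/√(0.00693·3.52e-08) = 6.403e+04 rad/s.
Step 2 — f₀ = ω₀/(2π) = 1.019e+04 Hz.
Step 3 — Series Q: Q = ω₀L/R = 6.403e+04·0.00693/11.8 = 37.6.
Step 4 — Bandwidth: Δω = ω₀/Q = 1703 rad/s; BW = Δω/(2π) = 271 Hz.

(a) f₀ = 1.019e+04 Hz  (b) Q = 37.6  (c) BW = 271 Hz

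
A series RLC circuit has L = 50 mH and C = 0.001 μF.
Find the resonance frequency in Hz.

Step 1 — Resonance condition Im(Z)=0 gives ω₀ = 1/√(LC).
Step 2 — ω₀ = 1/√(0.05·1e-09) = 1.414e+05 rad/s.
Step 3 — f₀ = ω₀/(2π) = 2.251e+04 Hz.

f₀ = 2.251e+04 Hz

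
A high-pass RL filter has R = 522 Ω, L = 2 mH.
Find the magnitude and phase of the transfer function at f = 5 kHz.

Step 1 — Angular frequency: ω = 2π·5000 = 3.142e+04 rad/s.
Step 2 — Transfer function: H(jω) = jωL/(R + jωL).
Step 3 — Numerator jωL = j·62.83; denominator R + jωL = 522 + j62.83.
Step 4 — H = 0.01428 + j0.1186.
Step 5 — Magnitude: |H| = 0.1195 (-18.5 dB); phase: φ = 83.1°.

|H| = 0.1195 (-18.5 dB), φ = 83.1°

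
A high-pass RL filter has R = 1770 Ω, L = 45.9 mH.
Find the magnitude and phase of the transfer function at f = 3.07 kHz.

Step 1 — Angular frequency: ω = 2π·3070 = 1.929e+04 rad/s.
Step 2 — Transfer function: H(jω) = jωL/(R + jωL).
Step 3 — Numerator jωL = j·885.4; denominator R + jωL = 1770 + j885.4.
Step 4 — H = 0.2001 + j0.4001.
Step 5 — Magnitude: |H| = 0.4474 (-7.0 dB); phase: φ = 63.4°.

|H| = 0.4474 (-7.0 dB), φ = 63.4°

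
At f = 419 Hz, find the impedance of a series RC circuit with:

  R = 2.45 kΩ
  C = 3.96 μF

Step 1 — Angular frequency: ω = 2π·f = 2π·419 = 2633 rad/s.
Step 2 — Component impedances:
  R: Z = R = 2450 Ω
  C: Z = 1/(jωC) = -j/(ω·C) = 0 - j95.92 Ω
Step 3 — Series combination: Z_total = R + C = 2450 - j95.92 Ω = 2452∠-2.2° Ω.

Z = 2450 - j95.92 Ω = 2452∠-2.2° Ω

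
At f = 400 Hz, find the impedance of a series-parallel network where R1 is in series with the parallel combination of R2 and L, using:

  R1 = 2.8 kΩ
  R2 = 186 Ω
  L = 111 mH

Step 1 — Angular frequency: ω = 2π·f = 2π·400 = 2513 rad/s.
Step 2 — Component impedances:
  R1: Z = R = 2800 Ω
  R2: Z = R = 186 Ω
  L: Z = jωL = j·2513·0.111 = 0 + j279 Ω
Step 3 — Parallel branch: R2 || L = 1/(1/R2 + 1/L) = 128.8 + j85.85 Ω.
Step 4 — Series with R1: Z_total = R1 + (R2 || L) = 2929 + j85.85 Ω = 2930∠1.7° Ω.

Z = 2929 + j85.85 Ω = 2930∠1.7° Ω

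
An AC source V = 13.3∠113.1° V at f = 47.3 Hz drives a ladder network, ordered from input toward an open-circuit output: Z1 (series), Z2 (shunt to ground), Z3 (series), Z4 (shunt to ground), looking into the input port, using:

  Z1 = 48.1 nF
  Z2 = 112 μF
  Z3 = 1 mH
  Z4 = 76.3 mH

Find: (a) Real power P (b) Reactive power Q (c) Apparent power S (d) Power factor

Step 1 — Angular frequency: ω = 2π·f = 2π·47.3 = 297.2 rad/s.
Step 2 — Component impedances:
  Z1: Z = 1/(jωC) = -j/(ω·C) = 0 - j6.995e+04 Ω
  Z2: Z = 1/(jωC) = -j/(ω·C) = 0 - j30.04 Ω
  Z3: Z = jωL = j·297.2·0.001 = 0 + j0.2972 Ω
  Z4: Z = jωL = j·297.2·0.0763 = 0 + j22.68 Ω
Step 3 — Ladder network (open output): work backward from the far end, alternating series and parallel combinations. Z_in = 0 - j6.986e+04 Ω = 6.986e+04∠-90.0° Ω.
Step 4 — Source phasor: V = 13.3∠113.1° V = -5.218 + j12.23 V.
Step 5 — Current: I = V / Z = -0.0001751 - j7.47e-05 A = 0.0001904∠-156.9° A.
Step 6 — Complex power: S = V·I* = 0 - j0.002532 VA.
Step 7 — Real power: P = Re(S) = 0 W.
Step 8 — Reactive power: Q = Im(S) = -0.002532 VAR.
Step 9 — Apparent power: |S| = 0.002532 VA.
Step 10 — Power factor: PF = P/|S| = 0 (leading).

(a) P = 0 W  (b) Q = -0.002532 VAR  (c) S = 0.002532 VA  (d) PF = 0 (leading)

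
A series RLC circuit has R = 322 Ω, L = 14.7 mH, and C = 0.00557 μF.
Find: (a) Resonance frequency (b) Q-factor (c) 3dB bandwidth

Step 1 — Resonance: ω₀ = 1/√(LC) = 1/√(0.0147·5.57e-09) = 1.105e+05 rad/s.
Step 2 — f₀ = ω₀/(2π) = 1.759e+04 Hz.
Step 3 — Series Q: Q = ω₀L/R = 1.105e+05·0.0147/322 = 5.045.
Step 4 — Bandwidth: Δω = ω₀/Q = 2.19e+04 rad/s; BW = Δω/(2π) = 3486 Hz.

(a) f₀ = 1.759e+04 Hz  (b) Q = 5.045  (c) BW = 3486 Hz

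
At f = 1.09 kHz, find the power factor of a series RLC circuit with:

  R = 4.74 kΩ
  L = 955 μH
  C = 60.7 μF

Step 1 — Angular frequency: ω = 2π·f = 2π·1090 = 6849 rad/s.
Step 2 — Component impedances:
  R: Z = R = 4740 Ω
  L: Z = jωL = j·6849·0.000955 = 0 + j6.54 Ω
  C: Z = 1/(jωC) = -j/(ω·C) = 0 - j2.405 Ω
Step 3 — Series combination: Z_total = R + L + C = 4740 + j4.135 Ω = 4740∠0.0° Ω.
Step 4 — Power factor: PF = cos(φ) = Re(Z)/|Z| = 4740/4740 = 1.
Step 5 — Type: Im(Z) = 4.135 ⇒ lagging (phase φ = 0.0°).

PF = 1 (lagging, φ = 0.0°)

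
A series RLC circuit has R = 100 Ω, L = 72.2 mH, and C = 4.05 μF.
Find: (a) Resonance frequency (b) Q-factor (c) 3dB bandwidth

Step 1 — Resonance: ω₀ = 1/√(LC) = 1/√(0.0722·4.05e-06) = 1849 rad/s.
Step 2 — f₀ = ω₀/(2π) = 294.3 Hz.
Step 3 — Series Q: Q = ω₀L/R = 1849·0.0722/100 = 1.335.
Step 4 — Bandwidth: Δω = ω₀/Q = 1385 rad/s; BW = Δω/(2π) = 220.4 Hz.

(a) f₀ = 294.3 Hz  (b) Q = 1.335  (c) BW = 220.4 Hz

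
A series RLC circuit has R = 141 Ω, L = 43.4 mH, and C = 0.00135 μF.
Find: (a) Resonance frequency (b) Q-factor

Step 1 — Resonance condition Im(Z)=0 gives ω₀ = 1/√(LC).
Step 2 — ω₀ = 1/√(0.0434·1.35e-09) = 1.306e+05 rad/s.
Step 3 — f₀ = ω₀/(2π) = 2.079e+04 Hz.
Step 4 — Series Q: Q = ω₀L/R = 1.306e+05·0.0434/141 = 40.21.

(a) f₀ = 2.079e+04 Hz  (b) Q = 40.21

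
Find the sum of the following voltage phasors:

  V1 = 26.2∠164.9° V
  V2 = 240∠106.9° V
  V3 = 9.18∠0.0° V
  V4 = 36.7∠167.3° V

Step 1 — Convert each phasor to rectangular form:
  V1 = 26.2·(cos(164.9°) + j·sin(164.9°)) = -25.3 + j6.825 V
  V2 = 240·(cos(106.9°) + j·sin(106.9°)) = -69.77 + j229.6 V
  V3 = 9.18·(cos(0.0°) + j·sin(0.0°)) = 9.18 V
  V4 = 36.7·(cos(167.3°) + j·sin(167.3°)) = -35.8 + j8.068 V
Step 2 — Sum components: V_total = -121.7 + j244.5 V.
Step 3 — Convert to polar: |V_total| = 273.1 V, ∠V_total = 116.5°.

V_total = 273.1∠116.5° V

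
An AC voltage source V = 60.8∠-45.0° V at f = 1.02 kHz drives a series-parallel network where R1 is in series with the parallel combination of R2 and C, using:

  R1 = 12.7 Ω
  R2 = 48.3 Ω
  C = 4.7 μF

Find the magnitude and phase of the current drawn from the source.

Step 1 — Angular frequency: ω = 2π·f = 2π·1020 = 6409 rad/s.
Step 2 — Component impedances:
  R1: Z = R = 12.7 Ω
  R2: Z = R = 48.3 Ω
  C: Z = 1/(jωC) = -j/(ω·C) = 0 - j33.2 Ω
Step 3 — Parallel branch: R2 || C = 1/(1/R2 + 1/C) = 15.5 - j22.55 Ω.
Step 4 — Series with R1: Z_total = R1 + (R2 || C) = 28.2 - j22.55 Ω = 36.1∠-38.6° Ω.
Step 5 — Source phasor: V = 60.8∠-45.0° V = 42.99 - j42.99 V.
Step 6 — Ohm's law: I = V / Z_total = (42.99 - j42.99) / (28.2 - j22.55) = 1.674 - j0.1864 A.
Step 7 — Convert to polar: |I| = 1.684 A, ∠I = -6.4°.

I = 1.684∠-6.4° A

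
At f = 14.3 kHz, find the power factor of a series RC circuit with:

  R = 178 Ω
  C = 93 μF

Step 1 — Angular frequency: ω = 2π·f = 2π·1.43e+04 = 8.985e+04 rad/s.
Step 2 — Component impedances:
  R: Z = R = 178 Ω
  C: Z = 1/(jωC) = -j/(ω·C) = 0 - j0.1197 Ω
Step 3 — Series combination: Z_total = R + C = 178 - j0.1197 Ω = 178∠-0.0° Ω.
Step 4 — Power factor: PF = cos(φ) = Re(Z)/|Z| = 178/178 = 1.
Step 5 — Type: Im(Z) = -0.1197 ⇒ leading (phase φ = -0.0°).

PF = 1 (leading, φ = -0.0°)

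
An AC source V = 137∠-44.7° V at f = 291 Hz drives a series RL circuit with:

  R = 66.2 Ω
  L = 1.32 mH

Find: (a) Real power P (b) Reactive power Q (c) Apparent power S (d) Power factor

Step 1 — Angular frequency: ω = 2π·f = 2π·291 = 1828 rad/s.
Step 2 — Component impedances:
  R: Z = R = 66.2 Ω
  L: Z = jωL = j·1828·0.00132 = 0 + j2.413 Ω
Step 3 — Series combination: Z_total = R + L = 66.2 + j2.413 Ω = 66.24∠2.1° Ω.
Step 4 — Source phasor: V = 137∠-44.7° V = 97.38 - j96.37 V.
Step 5 — Current: I = V / Z = 1.416 - j1.507 A = 2.068∠-46.8° A.
Step 6 — Complex power: S = V·I* = 283.1 + j10.32 VA.
Step 7 — Real power: P = Re(S) = 283.1 W.
Step 8 — Reactive power: Q = Im(S) = 10.32 VAR.
Step 9 — Apparent power: |S| = 283.3 VA.
Step 10 — Power factor: PF = P/|S| = 0.9993 (lagging).

(a) P = 283.1 W  (b) Q = 10.32 VAR  (c) S = 283.3 VA  (d) PF = 0.9993 (lagging)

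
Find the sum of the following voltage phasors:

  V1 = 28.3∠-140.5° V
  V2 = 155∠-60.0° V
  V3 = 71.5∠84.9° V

Step 1 — Convert each phasor to rectangular form:
  V1 = 28.3·(cos(-140.5°) + j·sin(-140.5°)) = -21.84 - j18 V
  V2 = 155·(cos(-60.0°) + j·sin(-60.0°)) = 77.5 - j134.2 V
  V3 = 71.5·(cos(84.9°) + j·sin(84.9°)) = 6.356 + j71.22 V
Step 2 — Sum components: V_total = 62.02 - j81.02 V.
Step 3 — Convert to polar: |V_total| = 102 V, ∠V_total = -52.6°.

V_total = 102∠-52.6° V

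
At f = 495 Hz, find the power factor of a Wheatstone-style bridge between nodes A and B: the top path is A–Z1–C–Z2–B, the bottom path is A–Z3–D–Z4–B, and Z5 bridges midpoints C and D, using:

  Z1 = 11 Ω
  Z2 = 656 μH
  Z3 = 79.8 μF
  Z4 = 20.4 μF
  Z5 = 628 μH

Step 1 — Angular frequency: ω = 2π·f = 2π·495 = 3110 rad/s.
Step 2 — Component impedances:
  Z1: Z = R = 11 Ω
  Z2: Z = jωL = j·3110·0.000656 = 0 + j2.04 Ω
  Z3: Z = 1/(jωC) = -j/(ω·C) = 0 - j4.029 Ω
  Z4: Z = 1/(jωC) = -j/(ω·C) = 0 - j15.76 Ω
  Z5: Z = jωL = j·3110·0.000628 = 0 + j1.953 Ω
Step 3 — Bridge requires nodal analysis (the Z5 bridge couples midpoints C and D, so the two paths cannot be reduced to a simple series/parallel combination). Setting node B to ground and injecting 1 A at node A, the 3-node admittance system at A, C, D solves to V_A = Z_AB = 0.177 + j1.348 Ω = 1.359∠82.5° Ω.
Step 4 — Power factor: PF = cos(φ) = Re(Z)/|Z| = 0.177/1.359 = 0.1302.
Step 5 — Type: Im(Z) = 1.348 ⇒ lagging (phase φ = 82.5°).

PF = 0.1302 (lagging, φ = 82.5°)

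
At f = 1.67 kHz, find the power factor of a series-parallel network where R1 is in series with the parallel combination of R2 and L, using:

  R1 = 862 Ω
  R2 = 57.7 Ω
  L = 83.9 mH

Step 1 — Angular frequency: ω = 2π·f = 2π·1670 = 1.049e+04 rad/s.
Step 2 — Component impedances:
  R1: Z = R = 862 Ω
  R2: Z = R = 57.7 Ω
  L: Z = jωL = j·1.049e+04·0.0839 = 0 + j880.4 Ω
Step 3 — Parallel branch: R2 || L = 1/(1/R2 + 1/L) = 57.45 + j3.766 Ω.
Step 4 — Series with R1: Z_total = R1 + (R2 || L) = 919.5 + j3.766 Ω = 919.5∠0.2° Ω.
Step 5 — Power factor: PF = cos(φ) = Re(Z)/|Z| = 919.5/919.5 = 1.
Step 6 — Type: Im(Z) = 3.766 ⇒ lagging (phase φ = 0.2°).

PF = 1 (lagging, φ = 0.2°)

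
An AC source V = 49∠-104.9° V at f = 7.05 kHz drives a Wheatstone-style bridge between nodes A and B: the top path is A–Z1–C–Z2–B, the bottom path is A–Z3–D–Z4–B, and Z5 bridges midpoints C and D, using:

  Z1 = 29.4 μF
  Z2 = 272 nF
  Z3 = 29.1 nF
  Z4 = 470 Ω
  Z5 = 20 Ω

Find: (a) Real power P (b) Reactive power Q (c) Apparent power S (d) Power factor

Step 1 — Angular frequency: ω = 2π·f = 2π·7050 = 4.43e+04 rad/s.
Step 2 — Component impedances:
  Z1: Z = 1/(jωC) = -j/(ω·C) = 0 - j0.7679 Ω
  Z2: Z = 1/(jωC) = -j/(ω·C) = 0 - j83 Ω
  Z3: Z = 1/(jωC) = -j/(ω·C) = 0 - j775.8 Ω
  Z4: Z = R = 470 Ω
  Z5: Z = R = 20 Ω
Step 3 — Bridge requires nodal analysis (the Z5 bridge couples midpoints C and D, so the two paths cannot be reduced to a simple series/parallel combination). Setting node B to ground and injecting 1 A at node A, the 3-node admittance system at A, C, D solves to V_A = Z_AB = 13.66 - j81.43 Ω = 82.57∠-80.5° Ω.
Step 4 — Source phasor: V = 49∠-104.9° V = -12.6 - j47.35 V.
Step 5 — Current: I = V / Z = 0.5404 - j0.2454 A = 0.5935∠-24.4° A.
Step 6 — Complex power: S = V·I* = 4.811 - j28.68 VA.
Step 7 — Real power: P = Re(S) = 4.811 W.
Step 8 — Reactive power: Q = Im(S) = -28.68 VAR.
Step 9 — Apparent power: |S| = 29.08 VA.
Step 10 — Power factor: PF = P/|S| = 0.1655 (leading).

(a) P = 4.811 W  (b) Q = -28.68 VAR  (c) S = 29.08 VA  (d) PF = 0.1655 (leading)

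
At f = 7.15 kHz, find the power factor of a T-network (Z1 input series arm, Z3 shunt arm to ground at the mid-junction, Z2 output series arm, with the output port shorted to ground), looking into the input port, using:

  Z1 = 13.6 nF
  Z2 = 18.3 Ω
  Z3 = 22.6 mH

Step 1 — Angular frequency: ω = 2π·f = 2π·7150 = 4.492e+04 rad/s.
Step 2 — Component impedances:
  Z1: Z = 1/(jωC) = -j/(ω·C) = 0 - j1637 Ω
  Z2: Z = R = 18.3 Ω
  Z3: Z = jωL = j·4.492e+04·0.0226 = 0 + j1015 Ω
Step 3 — With the output port shorted to ground, the output series arm Z2 runs from the junction to ground; the shunt arm Z3 also runs from the junction to ground. They appear in parallel: Z3 || Z2 = 18.29 + j0.3297 Ω.
Step 4 — Series with input arm Z1: Z_in = Z1 + (Z3 || Z2) = 18.29 - j1636 Ω = 1636∠-89.4° Ω.
Step 5 — Power factor: PF = cos(φ) = Re(Z)/|Z| = 18.29/1636 = 0.01118.
Step 6 — Type: Im(Z) = -1636 ⇒ leading (phase φ = -89.4°).

PF = 0.01118 (leading, φ = -89.4°)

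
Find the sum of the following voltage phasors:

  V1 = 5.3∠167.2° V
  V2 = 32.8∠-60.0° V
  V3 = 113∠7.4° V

Step 1 — Convert each phasor to rectangular form:
  V1 = 5.3·(cos(167.2°) + j·sin(167.2°)) = -5.168 + j1.174 V
  V2 = 32.8·(cos(-60.0°) + j·sin(-60.0°)) = 16.4 - j28.41 V
  V3 = 113·(cos(7.4°) + j·sin(7.4°)) = 112.1 + j14.55 V
Step 2 — Sum components: V_total = 123.3 - j12.68 V.
Step 3 — Convert to polar: |V_total| = 123.9 V, ∠V_total = -5.9°.

V_total = 123.9∠-5.9° V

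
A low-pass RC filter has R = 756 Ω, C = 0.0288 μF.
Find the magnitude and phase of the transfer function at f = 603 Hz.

Step 1 — Angular frequency: ω = 2π·603 = 3789 rad/s.
Step 2 — Transfer function: H(jω) = 1/(1 + jωRC).
Step 3 — Denominator: 1 + jωRC = 1 + j·3789·756·2.88e-08 = 1 + j0.08249.
Step 4 — H = 0.9932 - j0.08193.
Step 5 — Magnitude: |H| = 0.9966 (-0.0 dB); phase: φ = -4.7°.

|H| = 0.9966 (-0.0 dB), φ = -4.7°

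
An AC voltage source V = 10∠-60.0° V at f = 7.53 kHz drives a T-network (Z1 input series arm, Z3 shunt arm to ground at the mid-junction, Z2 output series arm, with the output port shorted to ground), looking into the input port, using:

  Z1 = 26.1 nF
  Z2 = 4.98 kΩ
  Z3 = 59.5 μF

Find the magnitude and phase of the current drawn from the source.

Step 1 — Angular frequency: ω = 2π·f = 2π·7530 = 4.731e+04 rad/s.
Step 2 — Component impedances:
  Z1: Z = 1/(jωC) = -j/(ω·C) = 0 - j809.8 Ω
  Z2: Z = R = 4980 Ω
  Z3: Z = 1/(jωC) = -j/(ω·C) = 0 - j0.3552 Ω
Step 3 — With the output port shorted to ground, the output series arm Z2 runs from the junction to ground; the shunt arm Z3 also runs from the junction to ground. They appear in parallel: Z3 || Z2 = 2.534e-05 - j0.3552 Ω.
Step 4 — Series with input arm Z1: Z_in = Z1 + (Z3 || Z2) = 2.534e-05 - j810.2 Ω = 810.2∠-90.0° Ω.
Step 5 — Source phasor: V = 10∠-60.0° V = 5 - j8.66 V.
Step 6 — Ohm's law: I = V / Z_total = (5 - j8.66) / (2.534e-05 - j810.2) = 0.01069 + j0.006172 A.
Step 7 — Convert to polar: |I| = 0.01234 A, ∠I = 30.0°.

I = 0.01234∠30.0° A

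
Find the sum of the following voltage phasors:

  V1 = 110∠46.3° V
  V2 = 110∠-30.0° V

Step 1 — Convert each phasor to rectangular form:
  V1 = 110·(cos(46.3°) + j·sin(46.3°)) = 76 + j79.53 V
  V2 = 110·(cos(-30.0°) + j·sin(-30.0°)) = 95.26 - j55 V
Step 2 — Sum components: V_total = 171.3 + j24.53 V.
Step 3 — Convert to polar: |V_total| = 173 V, ∠V_total = 8.2°.

V_total = 173∠8.2° V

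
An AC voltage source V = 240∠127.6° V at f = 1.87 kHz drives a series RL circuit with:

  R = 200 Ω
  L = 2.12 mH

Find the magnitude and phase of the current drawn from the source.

Step 1 — Angular frequency: ω = 2π·f = 2π·1870 = 1.175e+04 rad/s.
Step 2 — Component impedances:
  R: Z = R = 200 Ω
  L: Z = jωL = j·1.175e+04·0.00212 = 0 + j24.91 Ω
Step 3 — Series combination: Z_total = R + L = 200 + j24.91 Ω = 201.5∠7.1° Ω.
Step 4 — Source phasor: V = 240∠127.6° V = -146.4 + j190.1 V.
Step 5 — Ohm's law: I = V / Z_total = (-146.4 + j190.1) / (200 + j24.91) = -0.6044 + j1.026 A.
Step 6 — Convert to polar: |I| = 1.191 A, ∠I = 120.5°.

I = 1.191∠120.5° A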